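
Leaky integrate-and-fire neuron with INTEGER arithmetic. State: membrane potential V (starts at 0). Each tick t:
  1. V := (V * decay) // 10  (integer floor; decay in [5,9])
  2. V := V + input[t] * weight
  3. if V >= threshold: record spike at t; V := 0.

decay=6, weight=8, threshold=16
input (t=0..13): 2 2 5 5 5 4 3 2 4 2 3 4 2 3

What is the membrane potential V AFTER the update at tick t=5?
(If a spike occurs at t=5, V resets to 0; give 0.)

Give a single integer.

t=0: input=2 -> V=0 FIRE
t=1: input=2 -> V=0 FIRE
t=2: input=5 -> V=0 FIRE
t=3: input=5 -> V=0 FIRE
t=4: input=5 -> V=0 FIRE
t=5: input=4 -> V=0 FIRE
t=6: input=3 -> V=0 FIRE
t=7: input=2 -> V=0 FIRE
t=8: input=4 -> V=0 FIRE
t=9: input=2 -> V=0 FIRE
t=10: input=3 -> V=0 FIRE
t=11: input=4 -> V=0 FIRE
t=12: input=2 -> V=0 FIRE
t=13: input=3 -> V=0 FIRE

Answer: 0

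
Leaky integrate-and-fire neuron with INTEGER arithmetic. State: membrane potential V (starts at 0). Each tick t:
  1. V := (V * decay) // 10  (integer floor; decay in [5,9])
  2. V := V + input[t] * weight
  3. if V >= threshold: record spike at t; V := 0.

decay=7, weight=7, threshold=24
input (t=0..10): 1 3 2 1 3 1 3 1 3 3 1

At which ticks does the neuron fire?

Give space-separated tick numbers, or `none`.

t=0: input=1 -> V=7
t=1: input=3 -> V=0 FIRE
t=2: input=2 -> V=14
t=3: input=1 -> V=16
t=4: input=3 -> V=0 FIRE
t=5: input=1 -> V=7
t=6: input=3 -> V=0 FIRE
t=7: input=1 -> V=7
t=8: input=3 -> V=0 FIRE
t=9: input=3 -> V=21
t=10: input=1 -> V=21

Answer: 1 4 6 8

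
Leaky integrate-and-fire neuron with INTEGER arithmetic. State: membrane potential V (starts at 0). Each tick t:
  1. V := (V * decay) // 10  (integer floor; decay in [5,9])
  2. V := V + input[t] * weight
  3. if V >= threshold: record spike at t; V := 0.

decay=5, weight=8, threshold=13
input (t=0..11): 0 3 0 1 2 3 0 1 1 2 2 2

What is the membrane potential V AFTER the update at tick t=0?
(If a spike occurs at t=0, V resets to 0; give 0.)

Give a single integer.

Answer: 0

Derivation:
t=0: input=0 -> V=0
t=1: input=3 -> V=0 FIRE
t=2: input=0 -> V=0
t=3: input=1 -> V=8
t=4: input=2 -> V=0 FIRE
t=5: input=3 -> V=0 FIRE
t=6: input=0 -> V=0
t=7: input=1 -> V=8
t=8: input=1 -> V=12
t=9: input=2 -> V=0 FIRE
t=10: input=2 -> V=0 FIRE
t=11: input=2 -> V=0 FIRE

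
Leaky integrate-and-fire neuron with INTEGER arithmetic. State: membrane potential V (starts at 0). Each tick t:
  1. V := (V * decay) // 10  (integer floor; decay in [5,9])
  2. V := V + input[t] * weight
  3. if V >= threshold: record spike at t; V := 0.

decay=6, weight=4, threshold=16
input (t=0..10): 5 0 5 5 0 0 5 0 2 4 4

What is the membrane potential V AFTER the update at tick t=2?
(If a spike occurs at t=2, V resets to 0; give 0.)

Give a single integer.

Answer: 0

Derivation:
t=0: input=5 -> V=0 FIRE
t=1: input=0 -> V=0
t=2: input=5 -> V=0 FIRE
t=3: input=5 -> V=0 FIRE
t=4: input=0 -> V=0
t=5: input=0 -> V=0
t=6: input=5 -> V=0 FIRE
t=7: input=0 -> V=0
t=8: input=2 -> V=8
t=9: input=4 -> V=0 FIRE
t=10: input=4 -> V=0 FIRE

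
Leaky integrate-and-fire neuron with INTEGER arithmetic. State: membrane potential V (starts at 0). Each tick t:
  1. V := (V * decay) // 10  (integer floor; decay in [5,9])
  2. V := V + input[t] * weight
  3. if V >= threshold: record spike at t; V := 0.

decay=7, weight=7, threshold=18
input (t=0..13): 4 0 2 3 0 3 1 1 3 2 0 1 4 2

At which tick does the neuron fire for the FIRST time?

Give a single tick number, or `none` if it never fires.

Answer: 0

Derivation:
t=0: input=4 -> V=0 FIRE
t=1: input=0 -> V=0
t=2: input=2 -> V=14
t=3: input=3 -> V=0 FIRE
t=4: input=0 -> V=0
t=5: input=3 -> V=0 FIRE
t=6: input=1 -> V=7
t=7: input=1 -> V=11
t=8: input=3 -> V=0 FIRE
t=9: input=2 -> V=14
t=10: input=0 -> V=9
t=11: input=1 -> V=13
t=12: input=4 -> V=0 FIRE
t=13: input=2 -> V=14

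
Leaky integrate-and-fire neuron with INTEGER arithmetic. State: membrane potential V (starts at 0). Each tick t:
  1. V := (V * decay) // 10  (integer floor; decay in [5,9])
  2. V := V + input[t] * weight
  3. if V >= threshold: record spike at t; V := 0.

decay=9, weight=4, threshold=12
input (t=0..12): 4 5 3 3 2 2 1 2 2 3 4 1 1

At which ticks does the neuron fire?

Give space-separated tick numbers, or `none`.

t=0: input=4 -> V=0 FIRE
t=1: input=5 -> V=0 FIRE
t=2: input=3 -> V=0 FIRE
t=3: input=3 -> V=0 FIRE
t=4: input=2 -> V=8
t=5: input=2 -> V=0 FIRE
t=6: input=1 -> V=4
t=7: input=2 -> V=11
t=8: input=2 -> V=0 FIRE
t=9: input=3 -> V=0 FIRE
t=10: input=4 -> V=0 FIRE
t=11: input=1 -> V=4
t=12: input=1 -> V=7

Answer: 0 1 2 3 5 8 9 10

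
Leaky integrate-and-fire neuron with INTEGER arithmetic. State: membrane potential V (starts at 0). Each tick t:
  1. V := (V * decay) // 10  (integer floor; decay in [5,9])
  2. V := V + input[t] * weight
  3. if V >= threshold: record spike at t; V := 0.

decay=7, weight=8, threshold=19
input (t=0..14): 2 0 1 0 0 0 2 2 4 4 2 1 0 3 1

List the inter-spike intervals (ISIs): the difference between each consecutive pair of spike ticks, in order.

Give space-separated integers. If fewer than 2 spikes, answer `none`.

Answer: 1 1 2 2

Derivation:
t=0: input=2 -> V=16
t=1: input=0 -> V=11
t=2: input=1 -> V=15
t=3: input=0 -> V=10
t=4: input=0 -> V=7
t=5: input=0 -> V=4
t=6: input=2 -> V=18
t=7: input=2 -> V=0 FIRE
t=8: input=4 -> V=0 FIRE
t=9: input=4 -> V=0 FIRE
t=10: input=2 -> V=16
t=11: input=1 -> V=0 FIRE
t=12: input=0 -> V=0
t=13: input=3 -> V=0 FIRE
t=14: input=1 -> V=8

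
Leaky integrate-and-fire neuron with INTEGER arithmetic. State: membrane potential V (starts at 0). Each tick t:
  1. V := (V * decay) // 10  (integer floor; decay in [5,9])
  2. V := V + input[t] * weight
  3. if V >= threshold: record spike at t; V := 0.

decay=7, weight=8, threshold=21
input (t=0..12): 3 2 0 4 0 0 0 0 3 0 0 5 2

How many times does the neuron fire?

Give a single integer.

Answer: 4

Derivation:
t=0: input=3 -> V=0 FIRE
t=1: input=2 -> V=16
t=2: input=0 -> V=11
t=3: input=4 -> V=0 FIRE
t=4: input=0 -> V=0
t=5: input=0 -> V=0
t=6: input=0 -> V=0
t=7: input=0 -> V=0
t=8: input=3 -> V=0 FIRE
t=9: input=0 -> V=0
t=10: input=0 -> V=0
t=11: input=5 -> V=0 FIRE
t=12: input=2 -> V=16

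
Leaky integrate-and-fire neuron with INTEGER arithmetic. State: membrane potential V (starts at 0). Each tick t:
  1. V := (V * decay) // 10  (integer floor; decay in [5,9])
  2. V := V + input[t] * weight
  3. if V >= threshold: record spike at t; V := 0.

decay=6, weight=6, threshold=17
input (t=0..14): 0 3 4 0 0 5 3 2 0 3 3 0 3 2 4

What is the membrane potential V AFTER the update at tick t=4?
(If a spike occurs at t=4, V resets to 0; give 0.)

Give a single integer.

t=0: input=0 -> V=0
t=1: input=3 -> V=0 FIRE
t=2: input=4 -> V=0 FIRE
t=3: input=0 -> V=0
t=4: input=0 -> V=0
t=5: input=5 -> V=0 FIRE
t=6: input=3 -> V=0 FIRE
t=7: input=2 -> V=12
t=8: input=0 -> V=7
t=9: input=3 -> V=0 FIRE
t=10: input=3 -> V=0 FIRE
t=11: input=0 -> V=0
t=12: input=3 -> V=0 FIRE
t=13: input=2 -> V=12
t=14: input=4 -> V=0 FIRE

Answer: 0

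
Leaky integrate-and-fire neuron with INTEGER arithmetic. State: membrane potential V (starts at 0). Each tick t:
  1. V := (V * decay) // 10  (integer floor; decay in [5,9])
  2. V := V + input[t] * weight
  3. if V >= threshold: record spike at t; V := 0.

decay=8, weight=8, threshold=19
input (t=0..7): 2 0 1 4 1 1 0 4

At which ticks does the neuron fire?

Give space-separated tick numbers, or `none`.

t=0: input=2 -> V=16
t=1: input=0 -> V=12
t=2: input=1 -> V=17
t=3: input=4 -> V=0 FIRE
t=4: input=1 -> V=8
t=5: input=1 -> V=14
t=6: input=0 -> V=11
t=7: input=4 -> V=0 FIRE

Answer: 3 7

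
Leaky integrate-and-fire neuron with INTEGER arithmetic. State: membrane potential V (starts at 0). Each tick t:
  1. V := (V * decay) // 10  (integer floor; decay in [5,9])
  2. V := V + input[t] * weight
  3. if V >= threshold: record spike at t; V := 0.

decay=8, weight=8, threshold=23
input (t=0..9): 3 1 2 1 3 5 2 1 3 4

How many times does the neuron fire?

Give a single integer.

Answer: 6

Derivation:
t=0: input=3 -> V=0 FIRE
t=1: input=1 -> V=8
t=2: input=2 -> V=22
t=3: input=1 -> V=0 FIRE
t=4: input=3 -> V=0 FIRE
t=5: input=5 -> V=0 FIRE
t=6: input=2 -> V=16
t=7: input=1 -> V=20
t=8: input=3 -> V=0 FIRE
t=9: input=4 -> V=0 FIRE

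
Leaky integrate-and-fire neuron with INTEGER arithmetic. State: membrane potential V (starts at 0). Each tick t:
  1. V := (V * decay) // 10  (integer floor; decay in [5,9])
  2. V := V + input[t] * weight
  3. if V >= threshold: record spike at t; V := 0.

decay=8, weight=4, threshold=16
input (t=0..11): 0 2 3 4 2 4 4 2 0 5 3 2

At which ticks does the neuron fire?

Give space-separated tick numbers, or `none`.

t=0: input=0 -> V=0
t=1: input=2 -> V=8
t=2: input=3 -> V=0 FIRE
t=3: input=4 -> V=0 FIRE
t=4: input=2 -> V=8
t=5: input=4 -> V=0 FIRE
t=6: input=4 -> V=0 FIRE
t=7: input=2 -> V=8
t=8: input=0 -> V=6
t=9: input=5 -> V=0 FIRE
t=10: input=3 -> V=12
t=11: input=2 -> V=0 FIRE

Answer: 2 3 5 6 9 11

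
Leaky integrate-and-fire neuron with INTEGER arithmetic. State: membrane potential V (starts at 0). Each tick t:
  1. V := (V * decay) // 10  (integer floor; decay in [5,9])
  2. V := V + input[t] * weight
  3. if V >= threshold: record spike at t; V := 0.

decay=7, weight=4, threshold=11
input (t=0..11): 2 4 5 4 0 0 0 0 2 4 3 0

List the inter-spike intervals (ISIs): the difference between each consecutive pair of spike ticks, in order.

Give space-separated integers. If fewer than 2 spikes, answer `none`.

t=0: input=2 -> V=8
t=1: input=4 -> V=0 FIRE
t=2: input=5 -> V=0 FIRE
t=3: input=4 -> V=0 FIRE
t=4: input=0 -> V=0
t=5: input=0 -> V=0
t=6: input=0 -> V=0
t=7: input=0 -> V=0
t=8: input=2 -> V=8
t=9: input=4 -> V=0 FIRE
t=10: input=3 -> V=0 FIRE
t=11: input=0 -> V=0

Answer: 1 1 6 1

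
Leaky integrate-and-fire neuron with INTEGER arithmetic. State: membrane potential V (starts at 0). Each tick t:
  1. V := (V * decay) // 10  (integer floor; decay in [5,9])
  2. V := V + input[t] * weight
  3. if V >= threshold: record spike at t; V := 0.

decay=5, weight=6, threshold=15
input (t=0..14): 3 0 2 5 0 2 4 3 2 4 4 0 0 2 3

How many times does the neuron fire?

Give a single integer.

t=0: input=3 -> V=0 FIRE
t=1: input=0 -> V=0
t=2: input=2 -> V=12
t=3: input=5 -> V=0 FIRE
t=4: input=0 -> V=0
t=5: input=2 -> V=12
t=6: input=4 -> V=0 FIRE
t=7: input=3 -> V=0 FIRE
t=8: input=2 -> V=12
t=9: input=4 -> V=0 FIRE
t=10: input=4 -> V=0 FIRE
t=11: input=0 -> V=0
t=12: input=0 -> V=0
t=13: input=2 -> V=12
t=14: input=3 -> V=0 FIRE

Answer: 7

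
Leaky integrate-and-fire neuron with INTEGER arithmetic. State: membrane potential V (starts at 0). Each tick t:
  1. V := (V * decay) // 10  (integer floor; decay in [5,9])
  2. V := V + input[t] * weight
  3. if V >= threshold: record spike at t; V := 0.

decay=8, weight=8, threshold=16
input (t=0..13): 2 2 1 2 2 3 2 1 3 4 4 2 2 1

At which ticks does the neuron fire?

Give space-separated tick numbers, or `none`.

Answer: 0 1 3 4 5 6 8 9 10 11 12

Derivation:
t=0: input=2 -> V=0 FIRE
t=1: input=2 -> V=0 FIRE
t=2: input=1 -> V=8
t=3: input=2 -> V=0 FIRE
t=4: input=2 -> V=0 FIRE
t=5: input=3 -> V=0 FIRE
t=6: input=2 -> V=0 FIRE
t=7: input=1 -> V=8
t=8: input=3 -> V=0 FIRE
t=9: input=4 -> V=0 FIRE
t=10: input=4 -> V=0 FIRE
t=11: input=2 -> V=0 FIRE
t=12: input=2 -> V=0 FIRE
t=13: input=1 -> V=8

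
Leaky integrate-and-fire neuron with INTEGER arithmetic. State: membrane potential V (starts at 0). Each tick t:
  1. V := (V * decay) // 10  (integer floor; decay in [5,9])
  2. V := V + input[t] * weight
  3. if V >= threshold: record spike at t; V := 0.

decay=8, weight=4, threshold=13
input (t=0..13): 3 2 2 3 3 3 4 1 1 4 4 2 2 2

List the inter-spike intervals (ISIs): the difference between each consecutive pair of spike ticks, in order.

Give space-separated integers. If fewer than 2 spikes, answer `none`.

t=0: input=3 -> V=12
t=1: input=2 -> V=0 FIRE
t=2: input=2 -> V=8
t=3: input=3 -> V=0 FIRE
t=4: input=3 -> V=12
t=5: input=3 -> V=0 FIRE
t=6: input=4 -> V=0 FIRE
t=7: input=1 -> V=4
t=8: input=1 -> V=7
t=9: input=4 -> V=0 FIRE
t=10: input=4 -> V=0 FIRE
t=11: input=2 -> V=8
t=12: input=2 -> V=0 FIRE
t=13: input=2 -> V=8

Answer: 2 2 1 3 1 2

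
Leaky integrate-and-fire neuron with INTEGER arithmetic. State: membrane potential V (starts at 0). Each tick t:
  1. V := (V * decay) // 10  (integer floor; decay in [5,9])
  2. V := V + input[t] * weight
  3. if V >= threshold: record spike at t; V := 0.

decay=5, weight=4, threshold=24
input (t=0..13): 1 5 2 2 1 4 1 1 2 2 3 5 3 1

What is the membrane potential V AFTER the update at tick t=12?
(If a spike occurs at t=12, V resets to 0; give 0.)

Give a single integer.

t=0: input=1 -> V=4
t=1: input=5 -> V=22
t=2: input=2 -> V=19
t=3: input=2 -> V=17
t=4: input=1 -> V=12
t=5: input=4 -> V=22
t=6: input=1 -> V=15
t=7: input=1 -> V=11
t=8: input=2 -> V=13
t=9: input=2 -> V=14
t=10: input=3 -> V=19
t=11: input=5 -> V=0 FIRE
t=12: input=3 -> V=12
t=13: input=1 -> V=10

Answer: 12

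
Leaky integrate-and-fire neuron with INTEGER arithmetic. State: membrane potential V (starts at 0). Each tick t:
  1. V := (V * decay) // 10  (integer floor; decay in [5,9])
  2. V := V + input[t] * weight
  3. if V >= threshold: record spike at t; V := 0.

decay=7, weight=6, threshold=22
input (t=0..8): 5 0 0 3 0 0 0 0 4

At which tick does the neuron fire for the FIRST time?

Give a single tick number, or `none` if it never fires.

t=0: input=5 -> V=0 FIRE
t=1: input=0 -> V=0
t=2: input=0 -> V=0
t=3: input=3 -> V=18
t=4: input=0 -> V=12
t=5: input=0 -> V=8
t=6: input=0 -> V=5
t=7: input=0 -> V=3
t=8: input=4 -> V=0 FIRE

Answer: 0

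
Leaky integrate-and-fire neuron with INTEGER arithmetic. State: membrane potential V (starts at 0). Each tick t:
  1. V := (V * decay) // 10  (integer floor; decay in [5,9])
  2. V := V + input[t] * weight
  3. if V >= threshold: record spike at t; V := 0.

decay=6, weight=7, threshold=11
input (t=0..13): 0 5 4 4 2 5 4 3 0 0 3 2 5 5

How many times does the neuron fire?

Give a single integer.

Answer: 11

Derivation:
t=0: input=0 -> V=0
t=1: input=5 -> V=0 FIRE
t=2: input=4 -> V=0 FIRE
t=3: input=4 -> V=0 FIRE
t=4: input=2 -> V=0 FIRE
t=5: input=5 -> V=0 FIRE
t=6: input=4 -> V=0 FIRE
t=7: input=3 -> V=0 FIRE
t=8: input=0 -> V=0
t=9: input=0 -> V=0
t=10: input=3 -> V=0 FIRE
t=11: input=2 -> V=0 FIRE
t=12: input=5 -> V=0 FIRE
t=13: input=5 -> V=0 FIRE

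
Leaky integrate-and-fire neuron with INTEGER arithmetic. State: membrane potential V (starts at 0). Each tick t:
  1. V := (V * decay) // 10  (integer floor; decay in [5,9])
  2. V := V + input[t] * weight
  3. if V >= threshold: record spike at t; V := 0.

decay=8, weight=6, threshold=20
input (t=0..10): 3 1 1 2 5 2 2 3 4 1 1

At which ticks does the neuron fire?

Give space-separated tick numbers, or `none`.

Answer: 1 4 6 8

Derivation:
t=0: input=3 -> V=18
t=1: input=1 -> V=0 FIRE
t=2: input=1 -> V=6
t=3: input=2 -> V=16
t=4: input=5 -> V=0 FIRE
t=5: input=2 -> V=12
t=6: input=2 -> V=0 FIRE
t=7: input=3 -> V=18
t=8: input=4 -> V=0 FIRE
t=9: input=1 -> V=6
t=10: input=1 -> V=10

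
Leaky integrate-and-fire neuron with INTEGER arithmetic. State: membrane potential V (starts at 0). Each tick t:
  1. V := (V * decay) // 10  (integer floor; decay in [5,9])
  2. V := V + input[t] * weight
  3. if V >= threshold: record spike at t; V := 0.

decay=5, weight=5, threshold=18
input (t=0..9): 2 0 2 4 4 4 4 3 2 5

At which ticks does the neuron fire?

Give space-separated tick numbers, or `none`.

Answer: 3 4 5 6 9

Derivation:
t=0: input=2 -> V=10
t=1: input=0 -> V=5
t=2: input=2 -> V=12
t=3: input=4 -> V=0 FIRE
t=4: input=4 -> V=0 FIRE
t=5: input=4 -> V=0 FIRE
t=6: input=4 -> V=0 FIRE
t=7: input=3 -> V=15
t=8: input=2 -> V=17
t=9: input=5 -> V=0 FIRE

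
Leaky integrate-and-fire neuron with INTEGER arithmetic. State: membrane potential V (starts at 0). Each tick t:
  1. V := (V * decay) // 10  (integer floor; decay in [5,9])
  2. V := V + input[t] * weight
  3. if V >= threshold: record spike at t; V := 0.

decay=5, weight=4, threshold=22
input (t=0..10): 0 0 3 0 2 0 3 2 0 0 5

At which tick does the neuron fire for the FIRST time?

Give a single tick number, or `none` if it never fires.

Answer: none

Derivation:
t=0: input=0 -> V=0
t=1: input=0 -> V=0
t=2: input=3 -> V=12
t=3: input=0 -> V=6
t=4: input=2 -> V=11
t=5: input=0 -> V=5
t=6: input=3 -> V=14
t=7: input=2 -> V=15
t=8: input=0 -> V=7
t=9: input=0 -> V=3
t=10: input=5 -> V=21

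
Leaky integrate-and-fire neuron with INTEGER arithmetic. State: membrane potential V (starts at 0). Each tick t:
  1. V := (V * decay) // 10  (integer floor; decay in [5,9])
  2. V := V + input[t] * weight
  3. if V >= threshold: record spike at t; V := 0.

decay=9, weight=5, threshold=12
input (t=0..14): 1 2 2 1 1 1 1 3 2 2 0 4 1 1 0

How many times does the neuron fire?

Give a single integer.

t=0: input=1 -> V=5
t=1: input=2 -> V=0 FIRE
t=2: input=2 -> V=10
t=3: input=1 -> V=0 FIRE
t=4: input=1 -> V=5
t=5: input=1 -> V=9
t=6: input=1 -> V=0 FIRE
t=7: input=3 -> V=0 FIRE
t=8: input=2 -> V=10
t=9: input=2 -> V=0 FIRE
t=10: input=0 -> V=0
t=11: input=4 -> V=0 FIRE
t=12: input=1 -> V=5
t=13: input=1 -> V=9
t=14: input=0 -> V=8

Answer: 6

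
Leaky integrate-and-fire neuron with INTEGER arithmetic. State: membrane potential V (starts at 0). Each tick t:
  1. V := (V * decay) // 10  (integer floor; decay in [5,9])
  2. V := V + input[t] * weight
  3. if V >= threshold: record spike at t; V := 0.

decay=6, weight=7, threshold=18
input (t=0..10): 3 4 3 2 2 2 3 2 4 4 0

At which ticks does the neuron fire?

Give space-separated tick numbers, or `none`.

t=0: input=3 -> V=0 FIRE
t=1: input=4 -> V=0 FIRE
t=2: input=3 -> V=0 FIRE
t=3: input=2 -> V=14
t=4: input=2 -> V=0 FIRE
t=5: input=2 -> V=14
t=6: input=3 -> V=0 FIRE
t=7: input=2 -> V=14
t=8: input=4 -> V=0 FIRE
t=9: input=4 -> V=0 FIRE
t=10: input=0 -> V=0

Answer: 0 1 2 4 6 8 9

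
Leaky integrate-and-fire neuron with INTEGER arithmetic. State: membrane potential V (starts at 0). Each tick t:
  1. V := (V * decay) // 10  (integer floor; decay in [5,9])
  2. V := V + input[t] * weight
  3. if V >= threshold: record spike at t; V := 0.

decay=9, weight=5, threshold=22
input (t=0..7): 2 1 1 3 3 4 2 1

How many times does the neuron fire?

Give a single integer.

t=0: input=2 -> V=10
t=1: input=1 -> V=14
t=2: input=1 -> V=17
t=3: input=3 -> V=0 FIRE
t=4: input=3 -> V=15
t=5: input=4 -> V=0 FIRE
t=6: input=2 -> V=10
t=7: input=1 -> V=14

Answer: 2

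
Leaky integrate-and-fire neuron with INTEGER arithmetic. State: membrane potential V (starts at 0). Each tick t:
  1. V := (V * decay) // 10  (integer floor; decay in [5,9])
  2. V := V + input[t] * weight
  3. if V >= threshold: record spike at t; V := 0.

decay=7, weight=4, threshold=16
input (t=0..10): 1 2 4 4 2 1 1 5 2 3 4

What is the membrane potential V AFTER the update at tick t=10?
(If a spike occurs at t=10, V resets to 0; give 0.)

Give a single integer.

Answer: 0

Derivation:
t=0: input=1 -> V=4
t=1: input=2 -> V=10
t=2: input=4 -> V=0 FIRE
t=3: input=4 -> V=0 FIRE
t=4: input=2 -> V=8
t=5: input=1 -> V=9
t=6: input=1 -> V=10
t=7: input=5 -> V=0 FIRE
t=8: input=2 -> V=8
t=9: input=3 -> V=0 FIRE
t=10: input=4 -> V=0 FIRE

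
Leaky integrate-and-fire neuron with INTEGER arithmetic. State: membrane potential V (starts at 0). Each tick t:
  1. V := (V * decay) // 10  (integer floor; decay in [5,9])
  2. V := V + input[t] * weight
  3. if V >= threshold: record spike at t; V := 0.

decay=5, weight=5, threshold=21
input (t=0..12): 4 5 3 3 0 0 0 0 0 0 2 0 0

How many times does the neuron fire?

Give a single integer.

t=0: input=4 -> V=20
t=1: input=5 -> V=0 FIRE
t=2: input=3 -> V=15
t=3: input=3 -> V=0 FIRE
t=4: input=0 -> V=0
t=5: input=0 -> V=0
t=6: input=0 -> V=0
t=7: input=0 -> V=0
t=8: input=0 -> V=0
t=9: input=0 -> V=0
t=10: input=2 -> V=10
t=11: input=0 -> V=5
t=12: input=0 -> V=2

Answer: 2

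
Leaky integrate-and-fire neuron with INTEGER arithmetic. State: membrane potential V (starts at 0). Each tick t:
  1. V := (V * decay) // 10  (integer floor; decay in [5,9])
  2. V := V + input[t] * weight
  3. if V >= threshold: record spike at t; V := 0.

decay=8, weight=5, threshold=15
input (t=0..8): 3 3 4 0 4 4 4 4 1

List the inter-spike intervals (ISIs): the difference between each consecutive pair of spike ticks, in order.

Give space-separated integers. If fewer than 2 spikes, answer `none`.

t=0: input=3 -> V=0 FIRE
t=1: input=3 -> V=0 FIRE
t=2: input=4 -> V=0 FIRE
t=3: input=0 -> V=0
t=4: input=4 -> V=0 FIRE
t=5: input=4 -> V=0 FIRE
t=6: input=4 -> V=0 FIRE
t=7: input=4 -> V=0 FIRE
t=8: input=1 -> V=5

Answer: 1 1 2 1 1 1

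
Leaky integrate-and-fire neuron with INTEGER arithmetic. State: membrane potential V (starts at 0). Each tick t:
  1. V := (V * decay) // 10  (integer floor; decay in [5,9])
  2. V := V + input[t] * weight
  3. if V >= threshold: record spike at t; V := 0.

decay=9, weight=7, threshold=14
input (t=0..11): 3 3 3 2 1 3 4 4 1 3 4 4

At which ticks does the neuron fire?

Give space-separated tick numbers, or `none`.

Answer: 0 1 2 3 5 6 7 9 10 11

Derivation:
t=0: input=3 -> V=0 FIRE
t=1: input=3 -> V=0 FIRE
t=2: input=3 -> V=0 FIRE
t=3: input=2 -> V=0 FIRE
t=4: input=1 -> V=7
t=5: input=3 -> V=0 FIRE
t=6: input=4 -> V=0 FIRE
t=7: input=4 -> V=0 FIRE
t=8: input=1 -> V=7
t=9: input=3 -> V=0 FIRE
t=10: input=4 -> V=0 FIRE
t=11: input=4 -> V=0 FIRE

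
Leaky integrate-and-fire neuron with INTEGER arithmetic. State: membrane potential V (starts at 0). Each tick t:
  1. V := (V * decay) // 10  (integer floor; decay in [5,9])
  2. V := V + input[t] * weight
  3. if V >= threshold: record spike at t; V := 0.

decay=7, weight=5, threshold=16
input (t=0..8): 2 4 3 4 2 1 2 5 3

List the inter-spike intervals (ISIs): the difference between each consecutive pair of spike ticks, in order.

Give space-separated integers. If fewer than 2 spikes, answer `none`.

Answer: 2 3 1

Derivation:
t=0: input=2 -> V=10
t=1: input=4 -> V=0 FIRE
t=2: input=3 -> V=15
t=3: input=4 -> V=0 FIRE
t=4: input=2 -> V=10
t=5: input=1 -> V=12
t=6: input=2 -> V=0 FIRE
t=7: input=5 -> V=0 FIRE
t=8: input=3 -> V=15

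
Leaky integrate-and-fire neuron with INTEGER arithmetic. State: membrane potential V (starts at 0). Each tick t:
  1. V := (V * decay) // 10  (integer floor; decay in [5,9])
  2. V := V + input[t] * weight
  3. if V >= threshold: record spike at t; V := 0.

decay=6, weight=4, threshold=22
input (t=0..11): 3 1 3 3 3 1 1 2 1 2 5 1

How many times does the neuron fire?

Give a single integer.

t=0: input=3 -> V=12
t=1: input=1 -> V=11
t=2: input=3 -> V=18
t=3: input=3 -> V=0 FIRE
t=4: input=3 -> V=12
t=5: input=1 -> V=11
t=6: input=1 -> V=10
t=7: input=2 -> V=14
t=8: input=1 -> V=12
t=9: input=2 -> V=15
t=10: input=5 -> V=0 FIRE
t=11: input=1 -> V=4

Answer: 2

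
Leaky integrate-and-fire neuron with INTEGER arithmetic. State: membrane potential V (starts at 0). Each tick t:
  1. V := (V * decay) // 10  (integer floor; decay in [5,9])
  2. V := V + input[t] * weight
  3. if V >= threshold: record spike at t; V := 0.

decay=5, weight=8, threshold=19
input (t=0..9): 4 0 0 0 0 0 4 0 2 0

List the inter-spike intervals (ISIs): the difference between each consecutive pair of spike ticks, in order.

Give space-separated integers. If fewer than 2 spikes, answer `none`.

Answer: 6

Derivation:
t=0: input=4 -> V=0 FIRE
t=1: input=0 -> V=0
t=2: input=0 -> V=0
t=3: input=0 -> V=0
t=4: input=0 -> V=0
t=5: input=0 -> V=0
t=6: input=4 -> V=0 FIRE
t=7: input=0 -> V=0
t=8: input=2 -> V=16
t=9: input=0 -> V=8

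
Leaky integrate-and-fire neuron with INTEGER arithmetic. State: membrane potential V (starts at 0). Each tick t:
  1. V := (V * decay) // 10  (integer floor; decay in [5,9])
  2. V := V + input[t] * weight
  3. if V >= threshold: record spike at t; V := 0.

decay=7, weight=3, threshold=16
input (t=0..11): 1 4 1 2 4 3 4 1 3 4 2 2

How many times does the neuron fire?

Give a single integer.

t=0: input=1 -> V=3
t=1: input=4 -> V=14
t=2: input=1 -> V=12
t=3: input=2 -> V=14
t=4: input=4 -> V=0 FIRE
t=5: input=3 -> V=9
t=6: input=4 -> V=0 FIRE
t=7: input=1 -> V=3
t=8: input=3 -> V=11
t=9: input=4 -> V=0 FIRE
t=10: input=2 -> V=6
t=11: input=2 -> V=10

Answer: 3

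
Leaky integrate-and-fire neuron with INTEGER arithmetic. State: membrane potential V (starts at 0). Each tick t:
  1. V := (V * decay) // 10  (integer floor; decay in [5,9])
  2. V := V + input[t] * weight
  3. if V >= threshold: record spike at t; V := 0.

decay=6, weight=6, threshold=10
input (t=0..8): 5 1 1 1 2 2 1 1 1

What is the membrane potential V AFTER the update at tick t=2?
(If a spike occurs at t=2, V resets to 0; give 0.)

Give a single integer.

t=0: input=5 -> V=0 FIRE
t=1: input=1 -> V=6
t=2: input=1 -> V=9
t=3: input=1 -> V=0 FIRE
t=4: input=2 -> V=0 FIRE
t=5: input=2 -> V=0 FIRE
t=6: input=1 -> V=6
t=7: input=1 -> V=9
t=8: input=1 -> V=0 FIRE

Answer: 9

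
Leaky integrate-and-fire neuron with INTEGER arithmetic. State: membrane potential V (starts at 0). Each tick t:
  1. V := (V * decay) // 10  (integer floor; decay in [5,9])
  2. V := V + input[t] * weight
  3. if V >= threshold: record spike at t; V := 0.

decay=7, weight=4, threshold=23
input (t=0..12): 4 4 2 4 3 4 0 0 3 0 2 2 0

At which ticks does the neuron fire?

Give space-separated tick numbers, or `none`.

Answer: 1 4

Derivation:
t=0: input=4 -> V=16
t=1: input=4 -> V=0 FIRE
t=2: input=2 -> V=8
t=3: input=4 -> V=21
t=4: input=3 -> V=0 FIRE
t=5: input=4 -> V=16
t=6: input=0 -> V=11
t=7: input=0 -> V=7
t=8: input=3 -> V=16
t=9: input=0 -> V=11
t=10: input=2 -> V=15
t=11: input=2 -> V=18
t=12: input=0 -> V=12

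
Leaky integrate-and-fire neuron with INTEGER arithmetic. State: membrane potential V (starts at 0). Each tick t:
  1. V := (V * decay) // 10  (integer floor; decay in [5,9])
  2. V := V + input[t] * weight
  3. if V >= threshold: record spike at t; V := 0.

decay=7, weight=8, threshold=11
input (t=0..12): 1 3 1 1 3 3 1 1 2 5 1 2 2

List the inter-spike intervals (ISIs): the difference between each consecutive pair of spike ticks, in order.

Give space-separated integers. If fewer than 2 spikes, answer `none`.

Answer: 2 1 1 2 1 1 2 1

Derivation:
t=0: input=1 -> V=8
t=1: input=3 -> V=0 FIRE
t=2: input=1 -> V=8
t=3: input=1 -> V=0 FIRE
t=4: input=3 -> V=0 FIRE
t=5: input=3 -> V=0 FIRE
t=6: input=1 -> V=8
t=7: input=1 -> V=0 FIRE
t=8: input=2 -> V=0 FIRE
t=9: input=5 -> V=0 FIRE
t=10: input=1 -> V=8
t=11: input=2 -> V=0 FIRE
t=12: input=2 -> V=0 FIRE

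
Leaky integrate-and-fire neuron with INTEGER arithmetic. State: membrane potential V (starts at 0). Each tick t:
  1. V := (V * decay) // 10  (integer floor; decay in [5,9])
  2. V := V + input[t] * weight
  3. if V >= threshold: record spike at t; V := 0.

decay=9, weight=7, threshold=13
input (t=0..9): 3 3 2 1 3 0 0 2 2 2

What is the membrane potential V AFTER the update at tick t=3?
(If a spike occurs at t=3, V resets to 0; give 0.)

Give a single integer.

Answer: 7

Derivation:
t=0: input=3 -> V=0 FIRE
t=1: input=3 -> V=0 FIRE
t=2: input=2 -> V=0 FIRE
t=3: input=1 -> V=7
t=4: input=3 -> V=0 FIRE
t=5: input=0 -> V=0
t=6: input=0 -> V=0
t=7: input=2 -> V=0 FIRE
t=8: input=2 -> V=0 FIRE
t=9: input=2 -> V=0 FIRE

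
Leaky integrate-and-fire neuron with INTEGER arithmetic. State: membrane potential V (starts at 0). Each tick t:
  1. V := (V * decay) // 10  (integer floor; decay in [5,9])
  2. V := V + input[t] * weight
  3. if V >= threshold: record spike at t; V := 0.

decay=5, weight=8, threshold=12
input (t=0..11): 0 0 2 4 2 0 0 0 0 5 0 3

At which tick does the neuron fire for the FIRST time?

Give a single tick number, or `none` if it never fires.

t=0: input=0 -> V=0
t=1: input=0 -> V=0
t=2: input=2 -> V=0 FIRE
t=3: input=4 -> V=0 FIRE
t=4: input=2 -> V=0 FIRE
t=5: input=0 -> V=0
t=6: input=0 -> V=0
t=7: input=0 -> V=0
t=8: input=0 -> V=0
t=9: input=5 -> V=0 FIRE
t=10: input=0 -> V=0
t=11: input=3 -> V=0 FIRE

Answer: 2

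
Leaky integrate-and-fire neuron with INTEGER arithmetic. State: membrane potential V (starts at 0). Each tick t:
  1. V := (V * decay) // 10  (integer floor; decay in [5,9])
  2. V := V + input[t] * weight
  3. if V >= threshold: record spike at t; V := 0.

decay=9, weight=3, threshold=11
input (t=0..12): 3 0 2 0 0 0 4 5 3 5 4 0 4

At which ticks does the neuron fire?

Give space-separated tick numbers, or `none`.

Answer: 2 6 7 9 10 12

Derivation:
t=0: input=3 -> V=9
t=1: input=0 -> V=8
t=2: input=2 -> V=0 FIRE
t=3: input=0 -> V=0
t=4: input=0 -> V=0
t=5: input=0 -> V=0
t=6: input=4 -> V=0 FIRE
t=7: input=5 -> V=0 FIRE
t=8: input=3 -> V=9
t=9: input=5 -> V=0 FIRE
t=10: input=4 -> V=0 FIRE
t=11: input=0 -> V=0
t=12: input=4 -> V=0 FIRE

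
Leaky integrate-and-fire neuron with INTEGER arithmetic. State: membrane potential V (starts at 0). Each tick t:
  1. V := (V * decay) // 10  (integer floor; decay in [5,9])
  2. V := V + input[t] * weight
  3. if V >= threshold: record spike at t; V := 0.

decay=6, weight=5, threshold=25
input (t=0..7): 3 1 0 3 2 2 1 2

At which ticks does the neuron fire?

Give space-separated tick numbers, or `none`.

Answer: none

Derivation:
t=0: input=3 -> V=15
t=1: input=1 -> V=14
t=2: input=0 -> V=8
t=3: input=3 -> V=19
t=4: input=2 -> V=21
t=5: input=2 -> V=22
t=6: input=1 -> V=18
t=7: input=2 -> V=20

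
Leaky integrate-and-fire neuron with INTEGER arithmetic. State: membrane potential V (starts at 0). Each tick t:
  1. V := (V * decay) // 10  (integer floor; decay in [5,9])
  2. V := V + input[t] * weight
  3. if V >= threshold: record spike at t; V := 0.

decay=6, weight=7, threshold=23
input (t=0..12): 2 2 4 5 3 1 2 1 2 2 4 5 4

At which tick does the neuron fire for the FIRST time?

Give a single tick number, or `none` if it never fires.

t=0: input=2 -> V=14
t=1: input=2 -> V=22
t=2: input=4 -> V=0 FIRE
t=3: input=5 -> V=0 FIRE
t=4: input=3 -> V=21
t=5: input=1 -> V=19
t=6: input=2 -> V=0 FIRE
t=7: input=1 -> V=7
t=8: input=2 -> V=18
t=9: input=2 -> V=0 FIRE
t=10: input=4 -> V=0 FIRE
t=11: input=5 -> V=0 FIRE
t=12: input=4 -> V=0 FIRE

Answer: 2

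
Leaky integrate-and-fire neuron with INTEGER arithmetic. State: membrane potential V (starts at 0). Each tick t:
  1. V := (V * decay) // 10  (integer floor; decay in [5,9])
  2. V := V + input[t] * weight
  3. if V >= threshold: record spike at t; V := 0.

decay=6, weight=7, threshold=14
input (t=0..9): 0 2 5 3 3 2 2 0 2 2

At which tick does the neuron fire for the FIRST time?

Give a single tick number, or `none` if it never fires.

t=0: input=0 -> V=0
t=1: input=2 -> V=0 FIRE
t=2: input=5 -> V=0 FIRE
t=3: input=3 -> V=0 FIRE
t=4: input=3 -> V=0 FIRE
t=5: input=2 -> V=0 FIRE
t=6: input=2 -> V=0 FIRE
t=7: input=0 -> V=0
t=8: input=2 -> V=0 FIRE
t=9: input=2 -> V=0 FIRE

Answer: 1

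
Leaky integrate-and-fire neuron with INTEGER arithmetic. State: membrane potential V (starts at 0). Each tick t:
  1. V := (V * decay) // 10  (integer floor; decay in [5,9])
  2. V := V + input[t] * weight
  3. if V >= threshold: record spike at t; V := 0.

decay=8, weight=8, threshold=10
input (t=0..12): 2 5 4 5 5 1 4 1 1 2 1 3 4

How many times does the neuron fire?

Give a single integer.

t=0: input=2 -> V=0 FIRE
t=1: input=5 -> V=0 FIRE
t=2: input=4 -> V=0 FIRE
t=3: input=5 -> V=0 FIRE
t=4: input=5 -> V=0 FIRE
t=5: input=1 -> V=8
t=6: input=4 -> V=0 FIRE
t=7: input=1 -> V=8
t=8: input=1 -> V=0 FIRE
t=9: input=2 -> V=0 FIRE
t=10: input=1 -> V=8
t=11: input=3 -> V=0 FIRE
t=12: input=4 -> V=0 FIRE

Answer: 10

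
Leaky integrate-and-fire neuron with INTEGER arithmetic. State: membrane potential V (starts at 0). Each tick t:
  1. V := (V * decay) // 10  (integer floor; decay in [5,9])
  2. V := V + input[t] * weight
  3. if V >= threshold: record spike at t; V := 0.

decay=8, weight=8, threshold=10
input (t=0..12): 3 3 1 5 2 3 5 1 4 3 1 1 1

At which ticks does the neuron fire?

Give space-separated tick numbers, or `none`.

t=0: input=3 -> V=0 FIRE
t=1: input=3 -> V=0 FIRE
t=2: input=1 -> V=8
t=3: input=5 -> V=0 FIRE
t=4: input=2 -> V=0 FIRE
t=5: input=3 -> V=0 FIRE
t=6: input=5 -> V=0 FIRE
t=7: input=1 -> V=8
t=8: input=4 -> V=0 FIRE
t=9: input=3 -> V=0 FIRE
t=10: input=1 -> V=8
t=11: input=1 -> V=0 FIRE
t=12: input=1 -> V=8

Answer: 0 1 3 4 5 6 8 9 11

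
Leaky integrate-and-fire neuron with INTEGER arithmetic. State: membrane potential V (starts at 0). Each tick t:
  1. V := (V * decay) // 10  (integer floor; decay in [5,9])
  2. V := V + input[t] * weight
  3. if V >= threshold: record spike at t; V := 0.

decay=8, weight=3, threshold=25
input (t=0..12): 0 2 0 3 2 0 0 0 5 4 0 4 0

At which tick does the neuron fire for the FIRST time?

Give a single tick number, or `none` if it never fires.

t=0: input=0 -> V=0
t=1: input=2 -> V=6
t=2: input=0 -> V=4
t=3: input=3 -> V=12
t=4: input=2 -> V=15
t=5: input=0 -> V=12
t=6: input=0 -> V=9
t=7: input=0 -> V=7
t=8: input=5 -> V=20
t=9: input=4 -> V=0 FIRE
t=10: input=0 -> V=0
t=11: input=4 -> V=12
t=12: input=0 -> V=9

Answer: 9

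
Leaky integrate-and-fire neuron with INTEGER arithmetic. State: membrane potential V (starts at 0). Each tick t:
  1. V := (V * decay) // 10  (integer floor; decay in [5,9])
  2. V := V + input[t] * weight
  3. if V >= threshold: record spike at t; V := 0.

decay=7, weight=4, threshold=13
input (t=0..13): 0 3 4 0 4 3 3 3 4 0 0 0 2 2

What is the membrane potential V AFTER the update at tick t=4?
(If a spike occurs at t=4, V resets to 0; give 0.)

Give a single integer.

t=0: input=0 -> V=0
t=1: input=3 -> V=12
t=2: input=4 -> V=0 FIRE
t=3: input=0 -> V=0
t=4: input=4 -> V=0 FIRE
t=5: input=3 -> V=12
t=6: input=3 -> V=0 FIRE
t=7: input=3 -> V=12
t=8: input=4 -> V=0 FIRE
t=9: input=0 -> V=0
t=10: input=0 -> V=0
t=11: input=0 -> V=0
t=12: input=2 -> V=8
t=13: input=2 -> V=0 FIRE

Answer: 0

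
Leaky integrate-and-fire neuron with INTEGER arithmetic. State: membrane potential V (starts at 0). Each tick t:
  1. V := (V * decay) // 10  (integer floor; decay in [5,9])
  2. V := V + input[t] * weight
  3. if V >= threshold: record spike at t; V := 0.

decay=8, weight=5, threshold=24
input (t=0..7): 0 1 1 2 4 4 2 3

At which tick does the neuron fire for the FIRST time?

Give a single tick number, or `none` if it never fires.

Answer: 4

Derivation:
t=0: input=0 -> V=0
t=1: input=1 -> V=5
t=2: input=1 -> V=9
t=3: input=2 -> V=17
t=4: input=4 -> V=0 FIRE
t=5: input=4 -> V=20
t=6: input=2 -> V=0 FIRE
t=7: input=3 -> V=15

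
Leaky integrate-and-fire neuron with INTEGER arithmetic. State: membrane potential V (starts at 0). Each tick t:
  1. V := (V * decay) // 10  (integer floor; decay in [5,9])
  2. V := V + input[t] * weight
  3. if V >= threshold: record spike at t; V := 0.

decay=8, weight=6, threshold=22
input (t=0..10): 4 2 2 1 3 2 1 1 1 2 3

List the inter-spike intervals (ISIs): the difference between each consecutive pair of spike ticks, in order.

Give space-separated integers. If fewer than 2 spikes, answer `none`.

t=0: input=4 -> V=0 FIRE
t=1: input=2 -> V=12
t=2: input=2 -> V=21
t=3: input=1 -> V=0 FIRE
t=4: input=3 -> V=18
t=5: input=2 -> V=0 FIRE
t=6: input=1 -> V=6
t=7: input=1 -> V=10
t=8: input=1 -> V=14
t=9: input=2 -> V=0 FIRE
t=10: input=3 -> V=18

Answer: 3 2 4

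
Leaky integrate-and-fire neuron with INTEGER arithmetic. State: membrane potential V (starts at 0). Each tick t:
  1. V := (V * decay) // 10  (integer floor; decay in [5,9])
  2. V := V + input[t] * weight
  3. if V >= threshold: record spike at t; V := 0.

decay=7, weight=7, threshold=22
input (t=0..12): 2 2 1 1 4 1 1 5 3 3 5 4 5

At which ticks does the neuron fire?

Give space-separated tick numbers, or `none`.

Answer: 1 4 7 9 10 11 12

Derivation:
t=0: input=2 -> V=14
t=1: input=2 -> V=0 FIRE
t=2: input=1 -> V=7
t=3: input=1 -> V=11
t=4: input=4 -> V=0 FIRE
t=5: input=1 -> V=7
t=6: input=1 -> V=11
t=7: input=5 -> V=0 FIRE
t=8: input=3 -> V=21
t=9: input=3 -> V=0 FIRE
t=10: input=5 -> V=0 FIRE
t=11: input=4 -> V=0 FIRE
t=12: input=5 -> V=0 FIRE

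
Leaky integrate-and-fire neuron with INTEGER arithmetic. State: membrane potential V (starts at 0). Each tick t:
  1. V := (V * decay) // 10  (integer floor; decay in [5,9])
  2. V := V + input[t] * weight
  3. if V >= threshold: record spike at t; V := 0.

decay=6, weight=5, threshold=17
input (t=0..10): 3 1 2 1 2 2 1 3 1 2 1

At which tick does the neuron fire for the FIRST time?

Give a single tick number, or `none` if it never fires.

t=0: input=3 -> V=15
t=1: input=1 -> V=14
t=2: input=2 -> V=0 FIRE
t=3: input=1 -> V=5
t=4: input=2 -> V=13
t=5: input=2 -> V=0 FIRE
t=6: input=1 -> V=5
t=7: input=3 -> V=0 FIRE
t=8: input=1 -> V=5
t=9: input=2 -> V=13
t=10: input=1 -> V=12

Answer: 2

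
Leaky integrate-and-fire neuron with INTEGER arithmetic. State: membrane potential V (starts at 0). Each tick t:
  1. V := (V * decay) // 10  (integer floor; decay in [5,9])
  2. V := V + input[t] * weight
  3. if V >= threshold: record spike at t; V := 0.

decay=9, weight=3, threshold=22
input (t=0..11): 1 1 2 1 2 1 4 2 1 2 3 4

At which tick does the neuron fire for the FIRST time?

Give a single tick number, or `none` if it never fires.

t=0: input=1 -> V=3
t=1: input=1 -> V=5
t=2: input=2 -> V=10
t=3: input=1 -> V=12
t=4: input=2 -> V=16
t=5: input=1 -> V=17
t=6: input=4 -> V=0 FIRE
t=7: input=2 -> V=6
t=8: input=1 -> V=8
t=9: input=2 -> V=13
t=10: input=3 -> V=20
t=11: input=4 -> V=0 FIRE

Answer: 6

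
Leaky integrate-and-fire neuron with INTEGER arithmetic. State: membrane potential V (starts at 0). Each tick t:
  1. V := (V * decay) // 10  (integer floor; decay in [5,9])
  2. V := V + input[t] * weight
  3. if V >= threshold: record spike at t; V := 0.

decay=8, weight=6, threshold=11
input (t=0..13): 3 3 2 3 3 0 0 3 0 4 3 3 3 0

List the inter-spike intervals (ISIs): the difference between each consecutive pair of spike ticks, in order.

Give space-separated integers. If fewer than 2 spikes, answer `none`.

t=0: input=3 -> V=0 FIRE
t=1: input=3 -> V=0 FIRE
t=2: input=2 -> V=0 FIRE
t=3: input=3 -> V=0 FIRE
t=4: input=3 -> V=0 FIRE
t=5: input=0 -> V=0
t=6: input=0 -> V=0
t=7: input=3 -> V=0 FIRE
t=8: input=0 -> V=0
t=9: input=4 -> V=0 FIRE
t=10: input=3 -> V=0 FIRE
t=11: input=3 -> V=0 FIRE
t=12: input=3 -> V=0 FIRE
t=13: input=0 -> V=0

Answer: 1 1 1 1 3 2 1 1 1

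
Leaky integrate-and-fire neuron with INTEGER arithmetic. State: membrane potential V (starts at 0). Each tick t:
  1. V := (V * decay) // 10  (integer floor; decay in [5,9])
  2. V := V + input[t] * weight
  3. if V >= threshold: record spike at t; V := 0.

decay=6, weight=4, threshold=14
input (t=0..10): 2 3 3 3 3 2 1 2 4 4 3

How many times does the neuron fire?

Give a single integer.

t=0: input=2 -> V=8
t=1: input=3 -> V=0 FIRE
t=2: input=3 -> V=12
t=3: input=3 -> V=0 FIRE
t=4: input=3 -> V=12
t=5: input=2 -> V=0 FIRE
t=6: input=1 -> V=4
t=7: input=2 -> V=10
t=8: input=4 -> V=0 FIRE
t=9: input=4 -> V=0 FIRE
t=10: input=3 -> V=12

Answer: 5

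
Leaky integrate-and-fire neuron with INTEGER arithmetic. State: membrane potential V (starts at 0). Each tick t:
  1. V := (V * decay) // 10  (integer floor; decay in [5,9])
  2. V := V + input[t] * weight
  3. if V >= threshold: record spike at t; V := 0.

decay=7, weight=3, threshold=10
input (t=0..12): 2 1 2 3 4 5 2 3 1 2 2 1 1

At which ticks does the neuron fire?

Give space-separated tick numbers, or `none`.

Answer: 2 4 5 7 10

Derivation:
t=0: input=2 -> V=6
t=1: input=1 -> V=7
t=2: input=2 -> V=0 FIRE
t=3: input=3 -> V=9
t=4: input=4 -> V=0 FIRE
t=5: input=5 -> V=0 FIRE
t=6: input=2 -> V=6
t=7: input=3 -> V=0 FIRE
t=8: input=1 -> V=3
t=9: input=2 -> V=8
t=10: input=2 -> V=0 FIRE
t=11: input=1 -> V=3
t=12: input=1 -> V=5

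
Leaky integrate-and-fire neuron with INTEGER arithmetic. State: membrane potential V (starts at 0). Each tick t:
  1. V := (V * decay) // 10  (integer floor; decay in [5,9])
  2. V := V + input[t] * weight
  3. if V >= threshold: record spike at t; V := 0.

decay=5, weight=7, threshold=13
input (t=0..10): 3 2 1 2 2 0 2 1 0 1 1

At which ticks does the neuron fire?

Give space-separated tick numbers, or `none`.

t=0: input=3 -> V=0 FIRE
t=1: input=2 -> V=0 FIRE
t=2: input=1 -> V=7
t=3: input=2 -> V=0 FIRE
t=4: input=2 -> V=0 FIRE
t=5: input=0 -> V=0
t=6: input=2 -> V=0 FIRE
t=7: input=1 -> V=7
t=8: input=0 -> V=3
t=9: input=1 -> V=8
t=10: input=1 -> V=11

Answer: 0 1 3 4 6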